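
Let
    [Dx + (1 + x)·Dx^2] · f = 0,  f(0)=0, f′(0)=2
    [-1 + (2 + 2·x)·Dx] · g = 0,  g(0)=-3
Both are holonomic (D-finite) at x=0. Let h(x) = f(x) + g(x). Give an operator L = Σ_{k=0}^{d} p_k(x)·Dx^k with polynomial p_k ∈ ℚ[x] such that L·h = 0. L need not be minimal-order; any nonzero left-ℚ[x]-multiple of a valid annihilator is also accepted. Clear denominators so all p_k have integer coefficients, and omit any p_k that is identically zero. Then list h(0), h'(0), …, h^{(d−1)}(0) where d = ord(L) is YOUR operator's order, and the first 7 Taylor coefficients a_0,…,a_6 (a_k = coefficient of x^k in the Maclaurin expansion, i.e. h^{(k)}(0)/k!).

f: a_k = 0, 2, -1, 2/3, -1/2, 2/5, -1/3, …
g: a_k = -3, -3/2, 3/8, -3/16, 15/128, -21/256, 63/1024, …
Sum ⇒ L₀ = lclm(L_f,L_g) in ℚ(x)⟨Dx⟩.
L = Dx + (5 + 5·x)·Dx^2 + (2 + 4·x + 2·x^2)·Dx^3  (order 3).
h: a_k = -3, 1/2, -5/8, 23/48, -49/128, 407/1280, -835/3072, …
ICs: h(0) = -3, h′(0) = 1/2, h′′(0) = -5/4.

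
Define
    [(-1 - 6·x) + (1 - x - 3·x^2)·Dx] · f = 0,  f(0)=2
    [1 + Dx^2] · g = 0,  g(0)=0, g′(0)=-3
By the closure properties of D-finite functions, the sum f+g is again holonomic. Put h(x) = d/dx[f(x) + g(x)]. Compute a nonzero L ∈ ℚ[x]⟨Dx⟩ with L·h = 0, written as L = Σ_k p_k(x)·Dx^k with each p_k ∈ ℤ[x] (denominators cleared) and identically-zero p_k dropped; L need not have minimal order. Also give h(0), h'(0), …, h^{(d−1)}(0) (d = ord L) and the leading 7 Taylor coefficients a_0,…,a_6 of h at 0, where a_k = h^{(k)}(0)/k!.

L = (464 + 2522·x + 8618·x^2 + 6330·x^3 + 9630·x^4 + 486·x^5 + 486·x^6) + (-43 - 249·x + 114·x^2 + 559·x^3 + 1500·x^4 + 1863·x^5 + 189·x^6 + 162·x^7)·Dx + (464 + 2522·x + 8618·x^2 + 6330·x^3 + 9630·x^4 + 486·x^5 + 486·x^6)·Dx^2 + (-43 - 249·x + 114·x^2 + 559·x^3 + 1500·x^4 + 1863·x^5 + 189·x^6 + 162·x^7)·Dx^3  (order 3).
h: a_k = -1, 16, 87/2, 152, 3199/8, 1164, 729121/240, …
ICs: h(0) = -1, h′(0) = 16, h′′(0) = 87.

f: a_k = 2, 2, 8, 14, 38, 80, 194, …
g: a_k = 0, -3, 0, 1/2, 0, -1/40, 0, …
Sum ⇒ L₀ = lclm(L_f,L_g) in ℚ(x)⟨Dx⟩.
h₀' ⇒ L via d/dx closure of L₀.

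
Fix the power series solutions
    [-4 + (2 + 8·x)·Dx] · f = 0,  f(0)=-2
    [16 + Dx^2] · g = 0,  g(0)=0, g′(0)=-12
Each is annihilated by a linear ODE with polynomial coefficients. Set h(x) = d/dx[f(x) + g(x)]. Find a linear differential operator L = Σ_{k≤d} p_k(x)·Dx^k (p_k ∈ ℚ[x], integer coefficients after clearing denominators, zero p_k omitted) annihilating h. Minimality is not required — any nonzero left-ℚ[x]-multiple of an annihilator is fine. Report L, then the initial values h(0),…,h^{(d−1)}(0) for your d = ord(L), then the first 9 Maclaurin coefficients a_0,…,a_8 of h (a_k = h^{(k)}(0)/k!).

f: a_k = -2, -4, 4, -8, 20, -56, 168, -528, 1716, …
g: a_k = 0, -12, 0, 32, 0, -128/5, 0, 1024/105, 0, …
h₀=f+g: left-lcm gives L₀, ord ≤ 3.
Differentiate: ansatz ord ≤ ord L₀ ⇒ L.
L = (-608 - 1024·x - 2048·x^2) + (-112 - 960·x - 3072·x^2 - 4096·x^3)·Dx + (-38 - 64·x - 128·x^2)·Dx^2 + (-7 - 60·x - 192·x^2 - 256·x^3)·Dx^3  (order 3).
h: a_k = -16, 8, 72, 80, -408, 1008, -54416/15, 13728, -5407448/105, …
ICs: h(0) = -16, h′(0) = 8, h′′(0) = 144.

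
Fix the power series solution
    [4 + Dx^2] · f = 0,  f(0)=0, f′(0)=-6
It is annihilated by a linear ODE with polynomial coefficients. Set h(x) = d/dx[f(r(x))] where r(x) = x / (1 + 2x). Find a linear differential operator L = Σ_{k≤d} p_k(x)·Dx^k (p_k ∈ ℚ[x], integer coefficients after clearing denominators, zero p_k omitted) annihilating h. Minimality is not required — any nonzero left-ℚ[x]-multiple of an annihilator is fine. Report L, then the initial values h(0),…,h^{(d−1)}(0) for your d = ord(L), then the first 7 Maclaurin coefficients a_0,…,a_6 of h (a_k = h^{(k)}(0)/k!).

f: a_k = 0, -6, 0, 4, 0, -4/5, 0, …
h₀=f(r): pull back L_f along r ⇒ L₀.
Derive L from L₀ (diff closure).
L = (28 + 96·x + 96·x^2) + (12 + 72·x + 144·x^2 + 96·x^3)·Dx + (1 + 8·x + 24·x^2 + 32·x^3 + 16·x^4)·Dx^2  (order 2).
h: a_k = -6, 24, -60, 96, -4, -720, 55448/15, …
ICs: h(0) = -6, h′(0) = 24.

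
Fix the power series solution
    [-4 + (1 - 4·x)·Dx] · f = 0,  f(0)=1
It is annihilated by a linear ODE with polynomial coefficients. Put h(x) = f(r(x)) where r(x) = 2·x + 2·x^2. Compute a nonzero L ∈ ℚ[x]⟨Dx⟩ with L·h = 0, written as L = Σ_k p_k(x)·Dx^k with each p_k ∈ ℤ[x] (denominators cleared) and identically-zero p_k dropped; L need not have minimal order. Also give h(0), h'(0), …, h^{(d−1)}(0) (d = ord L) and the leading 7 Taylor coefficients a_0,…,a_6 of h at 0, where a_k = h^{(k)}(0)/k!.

L = (8 + 16·x) + (-1 + 8·x + 8·x^2)·Dx  (order 1).
h: a_k = 1, 8, 72, 640, 5696, 50688, 451072, …
ICs: h(0) = 1.

f: a_k = 1, 4, 16, 64, 256, 1024, 4096, …
L₀ from L_f via x↦r, Dx↦r'^{-1}Dx.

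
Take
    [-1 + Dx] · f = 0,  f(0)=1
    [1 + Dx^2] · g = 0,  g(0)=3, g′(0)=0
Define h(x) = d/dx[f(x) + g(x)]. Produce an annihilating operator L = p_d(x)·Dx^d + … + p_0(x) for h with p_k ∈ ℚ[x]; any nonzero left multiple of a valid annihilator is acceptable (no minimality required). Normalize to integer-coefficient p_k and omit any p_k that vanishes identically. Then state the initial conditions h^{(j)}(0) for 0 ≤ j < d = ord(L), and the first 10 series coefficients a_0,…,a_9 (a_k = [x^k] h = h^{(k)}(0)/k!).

L = 1 - Dx + Dx^2 - Dx^3  (order 3).
h: a_k = 1, -2, 1/2, 2/3, 1/24, -1/60, 1/720, 1/1260, 1/40320, -1/181440, …
ICs: h(0) = 1, h′(0) = -2, h′′(0) = 1.

f: a_k = 1, 1, 1/2, 1/6, 1/24, 1/120, 1/720, 1/5040, 1/40320, 1/362880, …
g: a_k = 3, 0, -3/2, 0, 1/8, 0, -1/240, 0, 1/13440, 0, …
Weyl lclm of L_f,L_g ⇒ L₀ (ord ≤ 3).
h₀' ⇒ L via d/dx closure of L₀.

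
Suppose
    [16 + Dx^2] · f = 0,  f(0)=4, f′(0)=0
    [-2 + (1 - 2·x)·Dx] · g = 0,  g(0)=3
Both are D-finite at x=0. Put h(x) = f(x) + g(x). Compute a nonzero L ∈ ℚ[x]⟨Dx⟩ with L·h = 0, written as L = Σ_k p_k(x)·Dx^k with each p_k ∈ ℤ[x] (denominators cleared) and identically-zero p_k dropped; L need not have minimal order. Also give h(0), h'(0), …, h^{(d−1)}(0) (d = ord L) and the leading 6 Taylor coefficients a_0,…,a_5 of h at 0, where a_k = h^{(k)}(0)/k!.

f: a_k = 4, 0, -32, 0, 128/3, 0, …
g: a_k = 3, 6, 12, 24, 48, 96, …
L₀ := lclm(L_f,L_g); ord L₀ ≤ 2+1.
L = (-160 + 256·x - 256·x^2) + (48 - 224·x + 384·x^2 - 256·x^3)·Dx + (-10 + 16·x - 16·x^2)·Dx^2 + (3 - 14·x + 24·x^2 - 16·x^3)·Dx^3  (order 3).
h: a_k = 7, 6, -20, 24, 272/3, 96, …
ICs: h(0) = 7, h′(0) = 6, h′′(0) = -40.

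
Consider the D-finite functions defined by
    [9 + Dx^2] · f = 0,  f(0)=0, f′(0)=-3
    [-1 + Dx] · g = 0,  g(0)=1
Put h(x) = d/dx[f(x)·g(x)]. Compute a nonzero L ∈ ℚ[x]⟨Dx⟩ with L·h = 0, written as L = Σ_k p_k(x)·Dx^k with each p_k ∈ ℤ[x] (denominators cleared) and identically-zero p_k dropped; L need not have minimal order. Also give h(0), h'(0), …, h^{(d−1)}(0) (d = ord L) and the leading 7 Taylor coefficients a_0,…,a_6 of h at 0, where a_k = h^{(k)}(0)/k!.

f: a_k = 0, -3, 0, 9/2, 0, -81/40, 0, …
g: a_k = 1, 1, 1/2, 1/6, 1/24, 1/120, 1/720, …
h₀=f·g: eliminate ⇒ L₀, order ≤ 2·1.
h₀' ⇒ L via d/dx closure of L₀.
L = 10 - 2·Dx + Dx^2  (order 2).
h: a_k = -3, -6, 9, 16, 1/2, -39/5, -83/30, …
ICs: h(0) = -3, h′(0) = -6.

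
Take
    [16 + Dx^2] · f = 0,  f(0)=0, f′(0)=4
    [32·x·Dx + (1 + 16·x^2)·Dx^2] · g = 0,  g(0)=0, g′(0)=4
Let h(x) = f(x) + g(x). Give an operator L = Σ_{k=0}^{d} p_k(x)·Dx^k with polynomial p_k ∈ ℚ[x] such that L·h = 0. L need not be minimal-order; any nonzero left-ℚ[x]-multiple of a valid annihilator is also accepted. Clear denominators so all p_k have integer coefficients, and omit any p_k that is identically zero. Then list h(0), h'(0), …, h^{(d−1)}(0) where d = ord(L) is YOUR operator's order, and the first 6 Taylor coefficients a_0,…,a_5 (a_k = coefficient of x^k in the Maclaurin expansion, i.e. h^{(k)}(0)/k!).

f: a_k = 0, 4, 0, -32/3, 0, 128/15, …
g: a_k = 0, 4, 0, -64/3, 0, 1024/5, …
f+g: L₀ = lclm(L_f,L_g), ord ≤ 2+2.
L = (-5632·x + 114688·x^3 + 131072·x^5)·Dx + (-16 + 1792·x^2 + 36864·x^4 + 65536·x^6)·Dx^2 + (-352·x + 7168·x^3 + 8192·x^5)·Dx^3 + (-1 + 112·x^2 + 2304·x^4 + 4096·x^6)·Dx^4  (order 4).
h: a_k = 0, 8, 0, -32, 0, 640/3, …
ICs: h(0) = 0, h′(0) = 8, h′′(0) = 0, h′′′(0) = -192.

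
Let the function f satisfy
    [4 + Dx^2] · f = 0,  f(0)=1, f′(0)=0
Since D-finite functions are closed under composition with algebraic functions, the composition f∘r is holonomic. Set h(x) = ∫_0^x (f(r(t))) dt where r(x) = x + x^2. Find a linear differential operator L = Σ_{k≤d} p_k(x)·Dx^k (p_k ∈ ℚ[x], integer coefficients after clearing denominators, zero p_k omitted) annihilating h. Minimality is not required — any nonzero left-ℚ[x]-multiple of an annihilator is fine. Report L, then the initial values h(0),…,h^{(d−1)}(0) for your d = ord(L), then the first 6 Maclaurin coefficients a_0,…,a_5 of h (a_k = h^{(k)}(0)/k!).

f: a_k = 1, 0, -2, 0, 2/3, 0, …
L₀ from L_f via x↦r, Dx↦r'^{-1}Dx.
h=∫h₀ ⇒ L = L₀·Dx.
L = (4 + 24·x + 48·x^2 + 32·x^3)·Dx - 2·Dx^2 + (1 + 2·x)·Dx^3  (order 3).
h: a_k = 0, 1, 0, -2/3, -1, -4/15, …
ICs: h(0) = 0, h′(0) = 1, h′′(0) = 0.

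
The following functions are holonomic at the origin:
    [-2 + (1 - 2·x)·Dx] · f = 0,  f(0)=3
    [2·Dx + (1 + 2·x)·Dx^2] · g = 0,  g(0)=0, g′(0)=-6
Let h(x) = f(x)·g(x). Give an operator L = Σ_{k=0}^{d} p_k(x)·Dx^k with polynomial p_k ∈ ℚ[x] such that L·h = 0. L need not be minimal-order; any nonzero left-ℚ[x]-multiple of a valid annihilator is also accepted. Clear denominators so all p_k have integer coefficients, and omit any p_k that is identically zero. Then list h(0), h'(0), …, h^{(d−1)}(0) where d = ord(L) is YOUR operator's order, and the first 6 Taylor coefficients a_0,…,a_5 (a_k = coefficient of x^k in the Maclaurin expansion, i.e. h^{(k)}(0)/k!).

L = 4 + (2 + 12·x)·Dx + (-1 + 4·x^2)·Dx^2  (order 2).
h: a_k = 0, -18, -18, -60, -84, -1128/5, …
ICs: h(0) = 0, h′(0) = -18.

f: a_k = 3, 6, 12, 24, 48, 96, …
g: a_k = 0, -6, 6, -8, 12, -96/5, …
Product ⇒ symmetric product L₀, ord ≤ 2.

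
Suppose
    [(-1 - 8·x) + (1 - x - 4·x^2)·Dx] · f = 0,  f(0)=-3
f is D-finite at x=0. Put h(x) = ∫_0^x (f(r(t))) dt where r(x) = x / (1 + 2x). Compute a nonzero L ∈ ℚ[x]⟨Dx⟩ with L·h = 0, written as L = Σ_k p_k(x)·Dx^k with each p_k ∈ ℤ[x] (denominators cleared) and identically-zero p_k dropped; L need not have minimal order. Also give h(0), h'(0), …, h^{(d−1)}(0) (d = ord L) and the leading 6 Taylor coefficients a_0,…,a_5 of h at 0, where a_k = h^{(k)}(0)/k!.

L = (1 + 10·x)·Dx + (-1 - 5·x - 4·x^2 + 4·x^3)·Dx^2  (order 2).
h: a_k = 0, -3, -3/2, -3, 21/4, -81/5, …
ICs: h(0) = 0, h′(0) = -3.

f: a_k = -3, -3, -15, -27, -87, -195, …
h₀=f(r): pull back L_f along r ⇒ L₀.
h=∫h₀ ⇒ L = L₀·Dx.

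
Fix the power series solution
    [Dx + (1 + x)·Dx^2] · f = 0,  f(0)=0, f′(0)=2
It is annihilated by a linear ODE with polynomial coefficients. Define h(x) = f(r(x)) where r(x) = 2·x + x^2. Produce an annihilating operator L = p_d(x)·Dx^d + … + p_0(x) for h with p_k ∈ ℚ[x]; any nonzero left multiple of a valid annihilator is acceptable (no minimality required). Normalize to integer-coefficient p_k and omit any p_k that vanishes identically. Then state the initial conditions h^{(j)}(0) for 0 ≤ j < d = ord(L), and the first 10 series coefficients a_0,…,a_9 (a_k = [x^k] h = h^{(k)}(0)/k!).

f: a_k = 0, 2, -1, 2/3, -1/2, 2/5, -1/3, 2/7, -1/4, 2/9, …
h₀=f(r): pull back L_f along r ⇒ L₀.
L = Dx + (1 + x)·Dx^2  (order 2).
h: a_k = 0, 4, -2, 4/3, -1, 4/5, -2/3, 4/7, -1/2, 4/9, …
ICs: h(0) = 0, h′(0) = 4.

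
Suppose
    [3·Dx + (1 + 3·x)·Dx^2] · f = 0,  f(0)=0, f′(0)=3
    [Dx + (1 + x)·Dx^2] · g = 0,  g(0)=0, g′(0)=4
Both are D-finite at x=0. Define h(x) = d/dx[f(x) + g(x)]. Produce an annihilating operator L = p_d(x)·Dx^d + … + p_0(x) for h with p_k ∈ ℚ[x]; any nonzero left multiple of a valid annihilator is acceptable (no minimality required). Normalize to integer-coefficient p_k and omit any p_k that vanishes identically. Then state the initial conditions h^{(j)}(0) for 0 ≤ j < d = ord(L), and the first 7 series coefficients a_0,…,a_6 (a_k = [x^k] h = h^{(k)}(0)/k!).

L = 6 + (8 + 12·x)·Dx + (1 + 4·x + 3·x^2)·Dx^2  (order 2).
h: a_k = 7, -13, 31, -85, 247, -733, 2191, …
ICs: h(0) = 7, h′(0) = -13.

f: a_k = 0, 3, -9/2, 9, -81/4, 243/5, -243/2, …
g: a_k = 0, 4, -2, 4/3, -1, 4/5, -2/3, …
f+g: L₀ = lclm(L_f,L_g), ord ≤ 2+2.
Derive L from L₀ (diff closure).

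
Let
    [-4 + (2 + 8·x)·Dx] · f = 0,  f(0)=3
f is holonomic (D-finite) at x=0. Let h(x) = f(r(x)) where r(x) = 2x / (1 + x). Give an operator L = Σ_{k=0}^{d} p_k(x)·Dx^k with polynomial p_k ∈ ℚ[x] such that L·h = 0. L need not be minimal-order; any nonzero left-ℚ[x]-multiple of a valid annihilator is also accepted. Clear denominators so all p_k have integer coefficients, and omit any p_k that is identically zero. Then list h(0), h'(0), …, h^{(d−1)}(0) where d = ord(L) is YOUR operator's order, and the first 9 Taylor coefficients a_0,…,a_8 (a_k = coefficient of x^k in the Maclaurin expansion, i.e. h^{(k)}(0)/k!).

L = -4 + (1 + 10·x + 9·x^2)·Dx  (order 1).
h: a_k = 3, 12, -36, 156, -852, 5292, -35460, 249660, -1820340, …
ICs: h(0) = 3.

f: a_k = 3, 6, -6, 12, -30, 84, -252, 792, -2574, …
L₀ from L_f via x↦r, Dx↦r'^{-1}Dx.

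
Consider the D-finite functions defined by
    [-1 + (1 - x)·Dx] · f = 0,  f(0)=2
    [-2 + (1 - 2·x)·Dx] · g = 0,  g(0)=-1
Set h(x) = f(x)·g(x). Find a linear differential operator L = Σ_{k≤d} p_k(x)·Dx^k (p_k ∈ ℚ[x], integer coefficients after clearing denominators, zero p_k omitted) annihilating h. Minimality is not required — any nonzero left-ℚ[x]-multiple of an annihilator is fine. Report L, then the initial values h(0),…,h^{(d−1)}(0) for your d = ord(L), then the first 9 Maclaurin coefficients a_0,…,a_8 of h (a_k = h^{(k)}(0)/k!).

L = (-3 + 4·x) + (1 - 3·x + 2·x^2)·Dx  (order 1).
h: a_k = -2, -6, -14, -30, -62, -126, -254, -510, -1022, …
ICs: h(0) = -2.

f: a_k = 2, 2, 2, 2, 2, 2, 2, 2, 2, …
g: a_k = -1, -2, -4, -8, -16, -32, -64, -128, -256, …
L₀ := L_f ⊗_s L_g (sym. prod.), ord ≤ 1.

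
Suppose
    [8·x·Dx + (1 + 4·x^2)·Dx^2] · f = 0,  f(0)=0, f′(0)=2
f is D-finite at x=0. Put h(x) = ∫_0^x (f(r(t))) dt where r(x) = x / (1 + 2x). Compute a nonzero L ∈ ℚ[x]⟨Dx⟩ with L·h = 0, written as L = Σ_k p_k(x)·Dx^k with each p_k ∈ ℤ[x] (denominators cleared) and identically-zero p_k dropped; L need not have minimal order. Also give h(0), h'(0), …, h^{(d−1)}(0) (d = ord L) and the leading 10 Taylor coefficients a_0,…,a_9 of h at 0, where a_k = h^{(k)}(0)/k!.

L = (4 + 16·x)·Dx^2 + (1 + 4·x + 8·x^2)·Dx^3  (order 3).
h: a_k = 0, 0, 1, -4/3, 4/3, 0, -64/15, 256/21, -128/7, 0, …
ICs: h(0) = 0, h′(0) = 0, h′′(0) = 2.

f: a_k = 0, 2, 0, -8/3, 0, 32/5, 0, -128/7, 0, 512/9, …
h₀=f(r): pull back L_f along r ⇒ L₀.
h=∫₀ˣh₀: take L = L₀·Dx.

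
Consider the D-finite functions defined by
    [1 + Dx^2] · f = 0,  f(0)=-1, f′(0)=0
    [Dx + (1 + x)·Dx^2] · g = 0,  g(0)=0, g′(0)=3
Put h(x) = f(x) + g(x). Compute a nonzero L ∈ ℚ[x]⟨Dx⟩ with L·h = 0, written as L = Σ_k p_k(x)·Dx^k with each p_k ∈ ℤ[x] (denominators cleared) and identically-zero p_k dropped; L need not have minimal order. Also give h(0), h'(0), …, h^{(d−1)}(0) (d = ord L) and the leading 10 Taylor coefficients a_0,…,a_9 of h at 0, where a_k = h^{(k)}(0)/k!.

L = (7 + 2·x + x^2)·Dx + (3 + 5·x + 3·x^2 + x^3)·Dx^2 + (7 + 2·x + x^2)·Dx^3 + (3 + 5·x + 3·x^2 + x^3)·Dx^4  (order 4).
h: a_k = -1, 3, -1, 1, -19/24, 3/5, -359/720, 3/7, -15121/40320, 1/3, …
ICs: h(0) = -1, h′(0) = 3, h′′(0) = -2, h′′′(0) = 6.

f: a_k = -1, 0, 1/2, 0, -1/24, 0, 1/720, 0, -1/40320, 0, …
g: a_k = 0, 3, -3/2, 1, -3/4, 3/5, -1/2, 3/7, -3/8, 1/3, …
h₀=f+g: left-lcm gives L₀, ord ≤ 4.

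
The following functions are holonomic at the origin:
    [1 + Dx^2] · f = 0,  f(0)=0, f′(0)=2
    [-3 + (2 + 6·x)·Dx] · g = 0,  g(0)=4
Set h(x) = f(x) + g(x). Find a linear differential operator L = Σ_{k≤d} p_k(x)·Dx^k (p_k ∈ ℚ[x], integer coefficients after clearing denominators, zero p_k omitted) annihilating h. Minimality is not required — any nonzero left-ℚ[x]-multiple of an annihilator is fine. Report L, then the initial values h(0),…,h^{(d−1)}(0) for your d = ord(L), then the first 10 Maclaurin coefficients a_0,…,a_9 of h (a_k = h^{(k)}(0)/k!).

L = (-93 - 72·x - 108·x^2) + (-10 + 18·x + 216·x^2 + 216·x^3)·Dx + (-93 - 72·x - 108·x^2)·Dx^2 + (-10 + 18·x + 216·x^2 + 216·x^3)·Dx^3  (order 3).
h: a_k = 4, 8, -9/2, 77/12, -405/32, 25531/960, -15309/256, 22733801/161280, -2814669/8192, 39897933331/46448640, …
ICs: h(0) = 4, h′(0) = 8, h′′(0) = -9.

f: a_k = 0, 2, 0, -1/3, 0, 1/60, 0, -1/2520, 0, 1/181440, …
g: a_k = 4, 6, -9/2, 27/4, -405/32, 1701/64, -15309/256, 72171/512, -2814669/8192, 14073345/16384, …
Sum ⇒ L₀ = lclm(L_f,L_g) in ℚ(x)⟨Dx⟩.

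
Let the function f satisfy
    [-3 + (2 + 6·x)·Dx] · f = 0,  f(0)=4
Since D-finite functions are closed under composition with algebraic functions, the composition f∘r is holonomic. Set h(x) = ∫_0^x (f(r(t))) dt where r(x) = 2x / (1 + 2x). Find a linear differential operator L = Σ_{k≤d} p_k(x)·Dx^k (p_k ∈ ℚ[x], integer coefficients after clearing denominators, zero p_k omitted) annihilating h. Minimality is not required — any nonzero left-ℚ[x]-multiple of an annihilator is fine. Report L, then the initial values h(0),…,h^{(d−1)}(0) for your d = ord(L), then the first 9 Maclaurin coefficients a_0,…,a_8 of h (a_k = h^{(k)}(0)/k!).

L = -3·Dx + (1 + 10·x + 16·x^2)·Dx^2  (order 2).
h: a_k = 0, 4, 6, -14, 87/2, -1677/10, 3023/4, -106305/28, 658335/32, …
ICs: h(0) = 0, h′(0) = 4.

f: a_k = 4, 6, -9/2, 27/4, -405/32, 1701/64, -15309/256, 72171/512, -2814669/8192, …
f∘r: x↦r, Dx↦Dx/r' in L_f ⇒ L₀.
h=∫₀ˣh₀: take L = L₀·Dx.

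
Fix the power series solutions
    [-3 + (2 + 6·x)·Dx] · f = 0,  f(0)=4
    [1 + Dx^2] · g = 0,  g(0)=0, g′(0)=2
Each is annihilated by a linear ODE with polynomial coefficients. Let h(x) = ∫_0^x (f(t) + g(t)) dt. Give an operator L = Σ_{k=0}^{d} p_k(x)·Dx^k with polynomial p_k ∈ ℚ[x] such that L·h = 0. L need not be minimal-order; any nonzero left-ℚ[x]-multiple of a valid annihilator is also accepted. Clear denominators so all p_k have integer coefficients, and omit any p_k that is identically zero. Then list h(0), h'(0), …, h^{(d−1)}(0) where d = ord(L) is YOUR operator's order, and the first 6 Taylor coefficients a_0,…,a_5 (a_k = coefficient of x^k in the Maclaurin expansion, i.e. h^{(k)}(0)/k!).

L = (-93 - 72·x - 108·x^2)·Dx + (-10 + 18·x + 216·x^2 + 216·x^3)·Dx^2 + (-93 - 72·x - 108·x^2)·Dx^3 + (-10 + 18·x + 216·x^2 + 216·x^3)·Dx^4  (order 4).
h: a_k = 0, 4, 4, -3/2, 77/48, -81/32, …
ICs: h(0) = 0, h′(0) = 4, h′′(0) = 8, h′′′(0) = -9.

f: a_k = 4, 6, -9/2, 27/4, -405/32, 1701/64, …
g: a_k = 0, 2, 0, -1/3, 0, 1/60, …
Sum ⇒ L₀ = lclm(L_f,L_g) in ℚ(x)⟨Dx⟩.
∫: right-multiply L₀ by Dx.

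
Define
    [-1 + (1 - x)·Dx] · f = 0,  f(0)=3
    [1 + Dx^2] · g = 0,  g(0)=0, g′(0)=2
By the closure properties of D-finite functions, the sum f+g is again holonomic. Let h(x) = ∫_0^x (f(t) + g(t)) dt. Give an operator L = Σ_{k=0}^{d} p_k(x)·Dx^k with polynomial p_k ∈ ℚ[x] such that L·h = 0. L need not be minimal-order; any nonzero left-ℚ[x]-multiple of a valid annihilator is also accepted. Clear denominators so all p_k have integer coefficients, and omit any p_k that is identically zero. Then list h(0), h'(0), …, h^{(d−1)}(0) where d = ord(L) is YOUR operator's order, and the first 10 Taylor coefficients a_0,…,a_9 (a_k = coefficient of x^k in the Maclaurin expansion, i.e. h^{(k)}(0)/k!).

f: a_k = 3, 3, 3, 3, 3, 3, 3, 3, 3, 3, …
g: a_k = 0, 2, 0, -1/3, 0, 1/60, 0, -1/2520, 0, 1/181440, …
L₀ := lclm(L_f,L_g); ord L₀ ≤ 1+2.
h=∫₀ˣh₀: take L = L₀·Dx.
L = (7 - 2·x + x^2)·Dx + (-3 + 5·x - 3·x^2 + x^3)·Dx^2 + (7 - 2·x + x^2)·Dx^3 + (-3 + 5·x - 3·x^2 + x^3)·Dx^4  (order 4).
h: a_k = 0, 3, 5/2, 1, 2/3, 3/5, 181/360, 3/7, 7559/20160, 1/3, …
ICs: h(0) = 0, h′(0) = 3, h′′(0) = 5, h′′′(0) = 6.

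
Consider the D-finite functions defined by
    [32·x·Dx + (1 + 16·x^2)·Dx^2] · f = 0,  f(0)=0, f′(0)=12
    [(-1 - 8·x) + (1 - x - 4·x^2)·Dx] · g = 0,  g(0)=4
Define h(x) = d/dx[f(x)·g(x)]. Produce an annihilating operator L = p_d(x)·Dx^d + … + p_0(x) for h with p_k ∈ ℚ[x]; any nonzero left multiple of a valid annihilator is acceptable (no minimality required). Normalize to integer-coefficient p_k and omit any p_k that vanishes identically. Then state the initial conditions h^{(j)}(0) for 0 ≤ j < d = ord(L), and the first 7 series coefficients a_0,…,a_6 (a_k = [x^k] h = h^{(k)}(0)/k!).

f: a_k = 0, 12, 0, -64, 0, 3072/5, 0, …
g: a_k = 4, 4, 20, 36, 116, 260, 724, …
f·g: L₀ = L_f ⊗_s L_g, ord ≤ 2·1.
h₀' ⇒ L via d/dx closure of L₀.
L = (-16 + 3072·x^2 + 6144·x^3 + 36864·x^4) + (7 + 64·x + 48·x^2 + 256·x^3 + 6144·x^4 + 24576·x^5)·Dx + (-1 - 3·x - 56·x^2 + 16·x^3 - 448·x^4 + 1024·x^5 + 3072·x^6)·Dx^2  (order 2).
h: a_k = 48, 96, -48, 704, 12848, 98208/5, -101744, …
ICs: h(0) = 48, h′(0) = 96.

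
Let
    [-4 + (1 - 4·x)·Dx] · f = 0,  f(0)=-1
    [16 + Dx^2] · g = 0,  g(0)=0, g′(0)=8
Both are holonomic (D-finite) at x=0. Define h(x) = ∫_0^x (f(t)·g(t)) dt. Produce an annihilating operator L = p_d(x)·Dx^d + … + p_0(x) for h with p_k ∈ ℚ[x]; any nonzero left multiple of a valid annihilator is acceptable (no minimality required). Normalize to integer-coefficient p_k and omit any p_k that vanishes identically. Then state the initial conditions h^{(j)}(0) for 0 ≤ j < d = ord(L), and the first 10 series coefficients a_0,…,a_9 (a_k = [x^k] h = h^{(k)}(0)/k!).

f: a_k = -1, -4, -16, -64, -256, -1024, -4096, -16384, -65536, -262144, …
g: a_k = 0, 8, 0, -64/3, 0, 256/15, 0, -2048/315, 0, 4096/2835, …
Sym-product of L_f,L_g gives L₀ (≤ ord 2).
Integrate: L := L₀·Dx.
L = (-16 + 64·x)·Dx + 8·Dx^2 + (-1 + 4·x)·Dx^3  (order 3).
h: a_k = 0, 0, -4, -32/3, -80/3, -256/3, -12928/45, -103424/105, -1085696/315, -34742272/2835, …
ICs: h(0) = 0, h′(0) = 0, h′′(0) = -8.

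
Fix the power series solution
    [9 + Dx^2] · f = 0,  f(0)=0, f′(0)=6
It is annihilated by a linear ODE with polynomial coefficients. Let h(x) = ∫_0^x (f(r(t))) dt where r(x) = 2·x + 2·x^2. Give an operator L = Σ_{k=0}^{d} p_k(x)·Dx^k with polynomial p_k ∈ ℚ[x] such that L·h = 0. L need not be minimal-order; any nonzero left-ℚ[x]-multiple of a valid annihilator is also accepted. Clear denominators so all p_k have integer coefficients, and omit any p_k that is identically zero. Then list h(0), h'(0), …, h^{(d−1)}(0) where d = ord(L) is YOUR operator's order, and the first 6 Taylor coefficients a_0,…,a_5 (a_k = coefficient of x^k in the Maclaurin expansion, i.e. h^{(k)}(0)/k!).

L = (36 + 216·x + 432·x^2 + 288·x^3)·Dx - 2·Dx^2 + (1 + 2·x)·Dx^3  (order 3).
h: a_k = 0, 0, 6, 4, -18, -216/5, …
ICs: h(0) = 0, h′(0) = 0, h′′(0) = 12.

f: a_k = 0, 6, 0, -9, 0, 81/20, …
f∘r: x↦r, Dx↦Dx/r' in L_f ⇒ L₀.
Integrate: L := L₀·Dx.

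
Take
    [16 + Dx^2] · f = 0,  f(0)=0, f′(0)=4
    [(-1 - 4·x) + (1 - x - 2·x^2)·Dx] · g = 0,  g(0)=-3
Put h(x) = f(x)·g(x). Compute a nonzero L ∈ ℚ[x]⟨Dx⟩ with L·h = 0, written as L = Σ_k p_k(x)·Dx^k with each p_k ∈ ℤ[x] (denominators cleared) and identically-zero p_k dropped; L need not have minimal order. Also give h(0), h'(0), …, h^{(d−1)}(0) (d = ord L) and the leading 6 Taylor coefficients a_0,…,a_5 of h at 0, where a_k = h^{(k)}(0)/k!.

L = (-12 + 16·x + 32·x^2) + (2 + 8·x)·Dx + (-1 + x + 2·x^2)·Dx^2  (order 2).
h: a_k = 0, -12, -12, -4, -28, -308/5, …
ICs: h(0) = 0, h′(0) = -12.

f: a_k = 0, 4, 0, -32/3, 0, 128/15, …
g: a_k = -3, -3, -9, -15, -33, -63, …
h₀=f·g: eliminate ⇒ L₀, order ≤ 2·1.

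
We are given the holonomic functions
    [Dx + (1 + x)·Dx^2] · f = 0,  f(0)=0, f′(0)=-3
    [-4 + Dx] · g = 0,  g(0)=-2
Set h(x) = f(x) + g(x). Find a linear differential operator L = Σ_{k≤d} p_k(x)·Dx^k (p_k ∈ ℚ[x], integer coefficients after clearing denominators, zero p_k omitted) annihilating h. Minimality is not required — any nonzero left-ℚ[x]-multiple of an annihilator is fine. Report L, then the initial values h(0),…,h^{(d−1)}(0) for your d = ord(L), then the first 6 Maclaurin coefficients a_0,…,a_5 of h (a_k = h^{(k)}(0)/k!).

L = (-24 - 16·x)·Dx + (-14 - 32·x - 16·x^2)·Dx^2 + (5 + 9·x + 4·x^2)·Dx^3  (order 3).
h: a_k = -2, -11, -29/2, -67/3, -247/12, -53/3, …
ICs: h(0) = -2, h′(0) = -11, h′′(0) = -29.

f: a_k = 0, -3, 3/2, -1, 3/4, -3/5, …
g: a_k = -2, -8, -16, -64/3, -64/3, -256/15, …
h₀=f+g: left-lcm gives L₀, ord ≤ 3.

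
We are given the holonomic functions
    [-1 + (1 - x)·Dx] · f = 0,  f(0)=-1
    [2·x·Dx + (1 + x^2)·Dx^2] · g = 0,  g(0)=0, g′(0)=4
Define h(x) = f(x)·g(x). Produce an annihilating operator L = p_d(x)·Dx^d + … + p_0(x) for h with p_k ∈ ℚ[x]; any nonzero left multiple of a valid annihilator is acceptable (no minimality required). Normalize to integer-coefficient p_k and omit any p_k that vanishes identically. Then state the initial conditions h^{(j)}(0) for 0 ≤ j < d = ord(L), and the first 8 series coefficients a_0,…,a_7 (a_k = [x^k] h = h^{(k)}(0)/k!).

L = 2·x + (2 - 2·x + 4·x^2)·Dx + (-1 + x - x^2 + x^3)·Dx^2  (order 2).
h: a_k = 0, -4, -4, -8/3, -8/3, -52/15, -52/15, -304/105, …
ICs: h(0) = 0, h′(0) = -4.

f: a_k = -1, -1, -1, -1, -1, -1, -1, -1, …
g: a_k = 0, 4, 0, -4/3, 0, 4/5, 0, -4/7, …
h₀=f·g: eliminate ⇒ L₀, order ≤ 1·2.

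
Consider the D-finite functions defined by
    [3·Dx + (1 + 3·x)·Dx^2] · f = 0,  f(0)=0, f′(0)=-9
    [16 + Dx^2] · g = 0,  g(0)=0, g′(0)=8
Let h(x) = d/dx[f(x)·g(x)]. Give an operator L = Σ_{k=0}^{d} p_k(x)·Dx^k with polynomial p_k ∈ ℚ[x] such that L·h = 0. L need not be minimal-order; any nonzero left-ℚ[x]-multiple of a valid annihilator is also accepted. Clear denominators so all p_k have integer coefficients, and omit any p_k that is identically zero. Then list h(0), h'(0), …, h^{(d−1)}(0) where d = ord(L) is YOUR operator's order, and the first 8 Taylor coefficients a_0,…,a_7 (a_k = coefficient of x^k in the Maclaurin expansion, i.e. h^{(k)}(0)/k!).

L = (-252256 - 1400832·x + 774144·x^2 + 36937728·x^3 + 133871616·x^4 + 191102976·x^5 + 95551488·x^6) + (-43296 + 45216·x + 2557440·x^2 + 11404800·x^3 + 19906560·x^4 + 11943936·x^5)·Dx + (-14630 - 16992·x + 831600·x^2 + 6110208·x^3 + 17853696·x^4 + 23887872·x^5 + 11943936·x^6)·Dx^2 + (-2706 + 2826·x + 159840·x^2 + 712800·x^3 + 1244160·x^4 + 746496·x^5)·Dx^3 + (71 + 4410·x + 48951·x^2 + 237600·x^3 + 592920·x^4 + 746496·x^5 + 373248·x^6)·Dx^4  (order 4).
h: a_k = 0, -144, 324, -96, 990, -4464, 64764/5, -1341248/35, …
ICs: h(0) = 0, h′(0) = -144, h′′(0) = 648, h′′′(0) = -576.

f: a_k = 0, -9, 27/2, -27, 243/4, -729/5, 729/2, -6561/7, …
g: a_k = 0, 8, 0, -64/3, 0, 256/15, 0, -2048/315, …
Sym-product of L_f,L_g gives L₀ (≤ ord 4).
Derive L from L₀ (diff closure).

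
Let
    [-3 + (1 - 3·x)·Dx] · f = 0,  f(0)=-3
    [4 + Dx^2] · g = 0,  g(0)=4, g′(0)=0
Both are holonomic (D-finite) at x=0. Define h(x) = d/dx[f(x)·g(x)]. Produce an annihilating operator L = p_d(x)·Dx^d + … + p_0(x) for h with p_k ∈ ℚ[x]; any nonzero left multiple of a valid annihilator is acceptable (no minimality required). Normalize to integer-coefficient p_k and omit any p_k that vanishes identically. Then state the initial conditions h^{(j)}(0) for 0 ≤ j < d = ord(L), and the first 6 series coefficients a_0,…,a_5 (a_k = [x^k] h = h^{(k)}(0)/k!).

L = (-14 - 24·x + 36·x^2) + (-6 + 18·x)·Dx + (1 - 6·x + 9·x^2)·Dx^2  (order 2).
h: a_k = -36, -168, -756, -3056, -11460, -206248/5, …
ICs: h(0) = -36, h′(0) = -168.

f: a_k = -3, -9, -27, -81, -243, -729, …
g: a_k = 4, 0, -8, 0, 8/3, 0, …
Product ⇒ symmetric product L₀, ord ≤ 2.
h=h₀': d/dx-closure on L₀ ⇒ L.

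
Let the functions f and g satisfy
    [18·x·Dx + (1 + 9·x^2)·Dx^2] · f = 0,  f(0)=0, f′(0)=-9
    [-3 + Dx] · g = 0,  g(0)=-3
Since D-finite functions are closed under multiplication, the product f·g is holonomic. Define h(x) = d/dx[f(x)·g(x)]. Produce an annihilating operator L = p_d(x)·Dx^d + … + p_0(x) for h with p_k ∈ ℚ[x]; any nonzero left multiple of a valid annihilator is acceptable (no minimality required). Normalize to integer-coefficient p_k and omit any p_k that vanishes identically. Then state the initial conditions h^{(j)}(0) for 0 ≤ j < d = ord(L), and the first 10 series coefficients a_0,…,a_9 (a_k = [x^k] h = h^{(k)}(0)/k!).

L = (9 + 135·x - 243·x^2 + 243·x^3) + (-54·x + 108·x^2 - 162·x^3)·Dx + (-1 + 3·x - 9·x^2 + 27·x^3)·Dx^2  (order 2).
h: a_k = 27, 162, 243/2, -486, 6561/8, 24057/4, -610173/80, -741393/14, 67965399/896, 1058348349/2240, …
ICs: h(0) = 27, h′(0) = 162.

f: a_k = 0, -9, 0, 27, 0, -729/5, 0, 6561/7, 0, -6561, …
g: a_k = -3, -9, -27/2, -27/2, -81/8, -243/40, -243/80, -729/560, -2187/4480, -729/4480, …
Sym-product of L_f,L_g gives L₀ (≤ ord 2).
h₀' ⇒ L via d/dx closure of L₀.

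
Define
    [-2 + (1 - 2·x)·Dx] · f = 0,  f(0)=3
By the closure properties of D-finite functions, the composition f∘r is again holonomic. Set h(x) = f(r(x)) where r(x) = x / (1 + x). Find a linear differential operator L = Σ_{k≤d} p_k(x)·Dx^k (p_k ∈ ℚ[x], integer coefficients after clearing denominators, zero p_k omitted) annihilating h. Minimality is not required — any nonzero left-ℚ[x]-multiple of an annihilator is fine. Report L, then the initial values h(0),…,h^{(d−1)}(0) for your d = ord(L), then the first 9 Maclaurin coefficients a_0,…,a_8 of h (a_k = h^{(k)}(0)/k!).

f: a_k = 3, 6, 12, 24, 48, 96, 192, 384, 768, …
h₀=f(r): pull back L_f along r ⇒ L₀.
L = 2 + (-1 + x^2)·Dx  (order 1).
h: a_k = 3, 6, 6, 6, 6, 6, 6, 6, 6, …
ICs: h(0) = 3.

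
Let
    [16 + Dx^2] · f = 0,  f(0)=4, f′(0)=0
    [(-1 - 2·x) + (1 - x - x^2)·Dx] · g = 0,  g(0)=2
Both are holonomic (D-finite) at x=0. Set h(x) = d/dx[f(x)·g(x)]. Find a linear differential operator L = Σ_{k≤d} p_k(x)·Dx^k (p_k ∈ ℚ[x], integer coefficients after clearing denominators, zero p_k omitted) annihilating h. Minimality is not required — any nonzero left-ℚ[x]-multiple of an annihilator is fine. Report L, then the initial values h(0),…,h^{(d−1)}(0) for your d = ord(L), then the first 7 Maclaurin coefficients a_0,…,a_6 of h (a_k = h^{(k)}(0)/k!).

L = (54 - 256·x - 128·x^2 + 256·x^3 + 128·x^4) + (-13 - 10·x + 48·x^2 + 32·x^3)·Dx + (7 - 15·x - 7·x^2 + 16·x^3 + 8·x^4)·Dx^2  (order 2).
h: a_k = 8, -96, -120, -32/3, -640/3, -8176/15, -42056/45, …
ICs: h(0) = 8, h′(0) = -96.

f: a_k = 4, 0, -32, 0, 128/3, 0, -1024/45, …
g: a_k = 2, 2, 4, 6, 10, 16, 26, …
L₀ := L_f ⊗_s L_g (sym. prod.), ord ≤ 2.
Derive L from L₀ (diff closure).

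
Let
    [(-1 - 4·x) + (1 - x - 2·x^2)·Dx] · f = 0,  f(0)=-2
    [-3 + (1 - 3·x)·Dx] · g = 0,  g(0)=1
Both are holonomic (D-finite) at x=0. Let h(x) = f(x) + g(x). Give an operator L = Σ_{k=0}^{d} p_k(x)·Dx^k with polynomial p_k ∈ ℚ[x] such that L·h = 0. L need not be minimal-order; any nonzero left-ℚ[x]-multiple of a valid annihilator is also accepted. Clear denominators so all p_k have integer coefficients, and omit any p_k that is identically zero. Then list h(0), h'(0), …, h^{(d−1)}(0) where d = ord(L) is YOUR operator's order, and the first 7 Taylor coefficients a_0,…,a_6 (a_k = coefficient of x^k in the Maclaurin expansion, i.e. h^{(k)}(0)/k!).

L = (-36·x + 36·x^2 - 36·x^3) + (6 - 6·x - 30·x^2 + 54·x^3 - 72·x^4)·Dx + (-1 + 6·x - 12·x^2 + 8·x^3 + 9·x^4 - 18·x^5)·Dx^2  (order 2).
h: a_k = -1, 1, 3, 17, 59, 201, 643, …
ICs: h(0) = -1, h′(0) = 1.

f: a_k = -2, -2, -6, -10, -22, -42, -86, …
g: a_k = 1, 3, 9, 27, 81, 243, 729, …
Sum ⇒ L₀ = lclm(L_f,L_g) in ℚ(x)⟨Dx⟩.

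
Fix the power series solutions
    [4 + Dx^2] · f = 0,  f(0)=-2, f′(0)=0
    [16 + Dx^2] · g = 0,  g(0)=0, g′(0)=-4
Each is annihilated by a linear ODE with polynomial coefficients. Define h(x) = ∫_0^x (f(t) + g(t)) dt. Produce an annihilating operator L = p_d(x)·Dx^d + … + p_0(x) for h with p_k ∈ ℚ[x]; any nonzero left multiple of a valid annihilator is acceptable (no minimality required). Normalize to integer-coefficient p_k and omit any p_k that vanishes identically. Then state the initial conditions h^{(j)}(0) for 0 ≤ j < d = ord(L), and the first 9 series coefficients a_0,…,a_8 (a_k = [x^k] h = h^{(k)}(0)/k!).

f: a_k = -2, 0, 4, 0, -4/3, 0, 8/45, 0, -4/315, …
g: a_k = 0, -4, 0, 32/3, 0, -128/15, 0, 1024/315, 0, …
f+g: L₀ = lclm(L_f,L_g), ord ≤ 2+2.
Integrate: L := L₀·Dx.
L = 64·Dx + 20·Dx^3 + Dx^5  (order 5).
h: a_k = 0, -2, -2, 4/3, 8/3, -4/15, -64/45, 8/315, 128/315, …
ICs: h(0) = 0, h′(0) = -2, h′′(0) = -4, h′′′(0) = 8, h′′′′(0) = 64.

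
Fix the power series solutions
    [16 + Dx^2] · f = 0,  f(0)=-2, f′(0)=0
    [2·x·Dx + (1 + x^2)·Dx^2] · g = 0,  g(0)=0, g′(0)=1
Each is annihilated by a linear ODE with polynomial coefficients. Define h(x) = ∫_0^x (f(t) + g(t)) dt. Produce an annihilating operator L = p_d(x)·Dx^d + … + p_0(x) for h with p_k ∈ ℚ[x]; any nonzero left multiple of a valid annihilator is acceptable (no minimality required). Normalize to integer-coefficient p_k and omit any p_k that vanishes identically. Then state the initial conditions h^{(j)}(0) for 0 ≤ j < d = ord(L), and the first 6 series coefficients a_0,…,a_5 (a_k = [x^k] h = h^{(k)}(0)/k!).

f: a_k = -2, 0, 16, 0, -64/3, 0, …
g: a_k = 0, 1, 0, -1/3, 0, 1/5, …
f+g: L₀ = lclm(L_f,L_g), ord ≤ 2+2.
Integrate: L := L₀·Dx.
L = (64·x + 704·x^3 + 256·x^5)·Dx^2 + (112 + 416·x^2 + 432·x^4 + 128·x^6)·Dx^3 + (4·x + 44·x^3 + 16·x^5)·Dx^4 + (7 + 26·x^2 + 27·x^4 + 8·x^6)·Dx^5  (order 5).
h: a_k = 0, -2, 1/2, 16/3, -1/12, -64/15, …
ICs: h(0) = 0, h′(0) = -2, h′′(0) = 1, h′′′(0) = 32, h′′′′(0) = -2.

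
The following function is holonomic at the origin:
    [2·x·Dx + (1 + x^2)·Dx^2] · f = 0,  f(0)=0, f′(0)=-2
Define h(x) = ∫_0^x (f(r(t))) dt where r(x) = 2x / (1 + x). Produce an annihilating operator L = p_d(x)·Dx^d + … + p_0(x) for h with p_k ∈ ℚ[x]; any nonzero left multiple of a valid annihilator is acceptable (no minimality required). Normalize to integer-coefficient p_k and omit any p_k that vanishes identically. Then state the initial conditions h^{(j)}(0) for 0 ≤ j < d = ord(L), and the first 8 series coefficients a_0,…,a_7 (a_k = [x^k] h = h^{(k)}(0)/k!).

L = (2 + 10·x)·Dx^2 + (1 + 2·x + 5·x^2)·Dx^3  (order 3).
h: a_k = 0, 0, -2, 4/3, 1/3, -12/5, 38/15, 44/21, …
ICs: h(0) = 0, h′(0) = 0, h′′(0) = -4.

f: a_k = 0, -2, 0, 2/3, 0, -2/5, 0, 2/7, …
Substitute x→r, Dx→(1/r')Dx; clear ⇒ L₀.
∫: right-multiply L₀ by Dx.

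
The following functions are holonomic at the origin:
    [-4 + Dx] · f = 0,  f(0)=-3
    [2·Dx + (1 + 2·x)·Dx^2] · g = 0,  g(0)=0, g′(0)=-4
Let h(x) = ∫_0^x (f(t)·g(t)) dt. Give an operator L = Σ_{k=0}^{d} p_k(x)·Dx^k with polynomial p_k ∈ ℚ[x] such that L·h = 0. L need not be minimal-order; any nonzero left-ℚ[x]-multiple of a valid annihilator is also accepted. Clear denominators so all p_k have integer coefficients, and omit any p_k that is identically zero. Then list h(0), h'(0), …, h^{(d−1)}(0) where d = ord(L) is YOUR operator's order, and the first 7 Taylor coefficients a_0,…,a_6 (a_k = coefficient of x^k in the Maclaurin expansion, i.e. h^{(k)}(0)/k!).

L = (8 + 32·x)·Dx + (-6 - 16·x)·Dx^2 + (1 + 2·x)·Dx^3  (order 3).
h: a_k = 0, 0, 6, 12, 16, 72/5, 176/15, …
ICs: h(0) = 0, h′(0) = 0, h′′(0) = 12.

f: a_k = -3, -12, -24, -32, -32, -128/5, -256/15, …
g: a_k = 0, -4, 4, -16/3, 8, -64/5, 64/3, …
L₀ := L_f ⊗_s L_g (sym. prod.), ord ≤ 2.
h=∫₀ˣh₀: take L = L₀·Dx.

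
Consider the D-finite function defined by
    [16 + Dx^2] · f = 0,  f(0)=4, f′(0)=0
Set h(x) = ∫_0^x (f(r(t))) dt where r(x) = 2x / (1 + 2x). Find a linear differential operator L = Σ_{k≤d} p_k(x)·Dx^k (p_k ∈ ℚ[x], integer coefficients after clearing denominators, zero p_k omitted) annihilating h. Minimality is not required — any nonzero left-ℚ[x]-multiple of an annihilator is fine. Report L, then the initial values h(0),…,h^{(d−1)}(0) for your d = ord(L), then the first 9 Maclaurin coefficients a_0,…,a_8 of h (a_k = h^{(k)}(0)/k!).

L = 64·Dx + (4 + 24·x + 48·x^2 + 32·x^3)·Dx^2 + (1 + 8·x + 24·x^2 + 32·x^3 + 16·x^4)·Dx^3  (order 3).
h: a_k = 0, 4, 0, -128/3, 128, -512/3, -2048/9, 100352/45, -41984/5, …
ICs: h(0) = 0, h′(0) = 4, h′′(0) = 0.

f: a_k = 4, 0, -32, 0, 128/3, 0, -1024/45, 0, 2048/315, …
h₀=f(r): pull back L_f along r ⇒ L₀.
h=∫h₀ ⇒ L = L₀·Dx.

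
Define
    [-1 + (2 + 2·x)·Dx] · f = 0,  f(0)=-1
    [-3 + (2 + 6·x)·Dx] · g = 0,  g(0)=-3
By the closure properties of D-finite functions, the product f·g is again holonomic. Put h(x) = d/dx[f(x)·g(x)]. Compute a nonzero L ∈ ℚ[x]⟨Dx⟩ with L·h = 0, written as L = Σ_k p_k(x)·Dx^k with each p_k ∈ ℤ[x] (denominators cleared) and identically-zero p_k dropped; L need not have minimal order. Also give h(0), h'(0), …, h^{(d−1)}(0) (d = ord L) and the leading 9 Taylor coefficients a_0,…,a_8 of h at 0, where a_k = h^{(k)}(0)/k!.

L = -1 + (-2 - 11·x - 18·x^2 - 9·x^3)·Dx  (order 1).
h: a_k = 6, -3, 9, -51/2, 285/4, -1593/8, 4473/8, -25263/16, 286929/64, …
ICs: h(0) = 6.

f: a_k = -1, -1/2, 1/8, -1/16, 5/128, -7/256, 21/1024, -33/2048, 429/32768, …
g: a_k = -3, -9/2, 27/8, -81/16, 1215/128, -5103/256, 45927/1024, -216513/2048, 8444007/32768, …
Sym-product of L_f,L_g gives L₀ (≤ ord 1).
Derive L from L₀ (diff closure).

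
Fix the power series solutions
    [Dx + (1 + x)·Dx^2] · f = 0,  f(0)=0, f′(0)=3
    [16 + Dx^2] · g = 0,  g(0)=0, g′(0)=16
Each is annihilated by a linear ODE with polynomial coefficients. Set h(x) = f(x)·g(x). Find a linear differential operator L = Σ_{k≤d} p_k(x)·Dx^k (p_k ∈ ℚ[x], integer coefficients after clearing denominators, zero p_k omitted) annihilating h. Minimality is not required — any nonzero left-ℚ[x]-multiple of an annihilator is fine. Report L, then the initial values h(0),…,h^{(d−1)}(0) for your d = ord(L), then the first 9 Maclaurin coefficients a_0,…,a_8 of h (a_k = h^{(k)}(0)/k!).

f: a_k = 0, 3, -3/2, 1, -3/4, 3/5, -1/2, 3/7, -3/8, …
g: a_k = 0, 16, 0, -128/3, 0, 512/15, 0, -4096/315, 0, …
Product ⇒ symmetric product L₀, ord ≤ 4.
L = (15072 + 62976·x + 97024·x^2 + 65536·x^3 + 16384·x^4) + (1984 + 6080·x + 6144·x^2 + 2048·x^3)·Dx + (1950 + 8000·x + 12192·x^2 + 8192·x^3 + 2048·x^4)·Dx^2 + (124 + 380·x + 384·x^2 + 128·x^3)·Dx^3 + (63 + 254·x + 383·x^2 + 256·x^3 + 64·x^4)·Dx^4  (order 4).
h: a_k = 0, 0, 48, -24, -112, 52, 208/3, -136/5, -496/21, …
ICs: h(0) = 0, h′(0) = 0, h′′(0) = 96, h′′′(0) = -144.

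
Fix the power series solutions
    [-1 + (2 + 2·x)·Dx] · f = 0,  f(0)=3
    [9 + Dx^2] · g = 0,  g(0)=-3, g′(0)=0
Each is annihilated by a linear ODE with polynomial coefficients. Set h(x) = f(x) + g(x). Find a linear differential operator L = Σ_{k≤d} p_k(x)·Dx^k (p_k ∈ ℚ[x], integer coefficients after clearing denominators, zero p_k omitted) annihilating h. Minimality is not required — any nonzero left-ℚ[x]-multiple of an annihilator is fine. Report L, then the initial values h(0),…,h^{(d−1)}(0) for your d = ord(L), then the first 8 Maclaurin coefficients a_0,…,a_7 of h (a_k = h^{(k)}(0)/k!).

f: a_k = 3, 3/2, -3/8, 3/16, -15/128, 21/256, -63/1024, 99/2048, …
g: a_k = -3, 0, 27/2, 0, -81/8, 0, 243/80, 0, …
Sum ⇒ L₀ = lclm(L_f,L_g) in ℚ(x)⟨Dx⟩.
L = (-351 - 648·x - 324·x^2) + (630 + 1926·x + 1944·x^2 + 648·x^3)·Dx + (-39 - 72·x - 36·x^2)·Dx^2 + (70 + 214·x + 216·x^2 + 72·x^3)·Dx^3  (order 3).
h: a_k = 0, 3/2, 105/8, 3/16, -1311/128, 21/256, 15237/5120, 99/2048, …
ICs: h(0) = 0, h′(0) = 3/2, h′′(0) = 105/4.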